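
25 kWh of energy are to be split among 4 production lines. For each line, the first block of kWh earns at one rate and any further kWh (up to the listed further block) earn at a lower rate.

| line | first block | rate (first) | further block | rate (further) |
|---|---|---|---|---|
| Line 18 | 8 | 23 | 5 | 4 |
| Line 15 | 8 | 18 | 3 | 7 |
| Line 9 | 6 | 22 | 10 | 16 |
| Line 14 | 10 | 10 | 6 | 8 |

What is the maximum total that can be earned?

Order all 8 blocks by rate: Line 18/tier1 23 > Line 9/tier1 22 > Line 15/tier1 18 > Line 9/tier2 16 > Line 14/tier1 10 > Line 14/tier2 8 > Line 15/tier2 7 > Line 18/tier2 4.
Line 18/tier1 (23): +8 — 17 left.
Fill Line 9 tier1 block (6 at 22) — 11 left.
Fill Line 15 tier1 block (8 at 18) — 3 left.
Line 9/tier2: +3 of 10 at 16; pool empty.
Total = 23×8 + 22×6 + 18×8 + 16×3 = 508.

508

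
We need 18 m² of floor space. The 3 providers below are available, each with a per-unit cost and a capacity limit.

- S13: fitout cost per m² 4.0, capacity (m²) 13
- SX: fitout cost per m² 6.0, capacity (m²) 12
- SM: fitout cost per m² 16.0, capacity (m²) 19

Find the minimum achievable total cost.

82

Cheapest first:
S13 at 4.0: take all 13 m² → 5 still needed.
SX (6.0): take the remaining 5 → done.
SM: unused.
Cost = 13×4.0 + 5×6.0 = 82.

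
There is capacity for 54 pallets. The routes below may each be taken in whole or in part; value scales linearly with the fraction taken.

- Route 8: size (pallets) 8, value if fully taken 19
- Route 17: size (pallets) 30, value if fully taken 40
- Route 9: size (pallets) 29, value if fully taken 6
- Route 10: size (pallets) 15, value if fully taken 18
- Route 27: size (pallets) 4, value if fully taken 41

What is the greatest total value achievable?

Rank by value-to-size ratio: Route 27 41/4≈10.2, Route 8 19/8≈2.38, Route 17 40/30≈1.33, Route 10 18/15≈1.2, Route 9 6/29≈0.207.
Route 27: take in full, 4 pallets for value 41 → 50 left.
Take all of Route 8 (8 pallets, value 19) → 42 pallets left.
All 30 pallets of Route 17 fit (value 40) → 12 remain.
Only 12 pallets remain; take 12/15 of Route 10 for value 18×12/15 = 14.4.
Total value = 114.4.

114.4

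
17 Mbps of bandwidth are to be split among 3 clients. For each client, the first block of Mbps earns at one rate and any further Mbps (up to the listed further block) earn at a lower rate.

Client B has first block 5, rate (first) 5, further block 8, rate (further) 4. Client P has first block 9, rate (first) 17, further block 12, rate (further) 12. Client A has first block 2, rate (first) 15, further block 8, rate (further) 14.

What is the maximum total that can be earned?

Rank every tier by rate: Client P/first 17 > Client A/first 15 > Client A/second 14 > Client P/second 12 > Client B/first 5 > Client B/second 4.
Client P first at 17: fill all 9 → 8 left.
Fill Client A first block (2 at 15) → 6 left.
Client A/second: +6 of 8 at 14; pool empty.
Total = 17×9 + 15×2 + 14×6 = 267.

267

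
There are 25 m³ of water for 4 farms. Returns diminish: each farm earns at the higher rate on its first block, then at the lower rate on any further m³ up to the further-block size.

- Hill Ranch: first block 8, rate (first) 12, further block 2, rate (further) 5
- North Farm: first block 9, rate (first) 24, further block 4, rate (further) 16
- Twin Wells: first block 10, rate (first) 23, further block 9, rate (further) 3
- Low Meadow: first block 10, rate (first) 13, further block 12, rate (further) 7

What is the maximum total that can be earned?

536

Order all 8 blocks by rate: North Farm/T1 24 > Twin Wells/T1 23 > North Farm/T2 16 > Low Meadow/T1 13 > Hill Ranch/T1 12 > Low Meadow/T2 7 > Hill Ranch/T2 5 > Twin Wells/T2 3.
Fill North Farm T1 block (9 at 24) ; 16 left.
Fill Twin Wells T1 block (10 at 23) ; 6 left.
Fill North Farm T2 block (4 at 16) ; 2 left.
2 remain; put them into Low Meadow T1 at 13.
Total = 24×9 + 23×10 + 16×4 + 13×2 = 536.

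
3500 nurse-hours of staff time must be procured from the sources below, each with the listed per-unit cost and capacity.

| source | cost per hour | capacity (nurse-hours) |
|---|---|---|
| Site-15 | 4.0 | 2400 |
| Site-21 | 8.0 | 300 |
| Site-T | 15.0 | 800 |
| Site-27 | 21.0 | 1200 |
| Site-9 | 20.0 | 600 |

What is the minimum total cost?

24000

Cheapest first:
Take 2400 from Site-15 at 4.0 ; need 1100 more.
Take 300 from Site-21 at 8.0 ; need 800 more.
Site-T (15.0): use full 800 ; 0 nurse-hours to go.
Site-9, Site-27: unused.
Cost = 2400×4.0 + 300×8.0 + 800×15.0 = 24000.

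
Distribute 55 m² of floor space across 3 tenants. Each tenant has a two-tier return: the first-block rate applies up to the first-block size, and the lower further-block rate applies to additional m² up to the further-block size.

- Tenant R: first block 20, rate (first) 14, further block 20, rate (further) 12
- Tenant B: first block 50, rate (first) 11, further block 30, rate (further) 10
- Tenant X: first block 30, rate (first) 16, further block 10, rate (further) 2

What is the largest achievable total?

820

Rank every tier by rate: Tenant X/T1 16 > Tenant R/T1 14 > Tenant R/T2 12 > Tenant B/T1 11 > Tenant B/T2 10 > Tenant X/T2 2.
Tenant X T1 at 16: fill all 30 ; 25 left.
Tenant R T1 at 14: fill all 20 ; 5 left.
Tenant R/T2: +5 of 20 at 12; pool empty.
Total = 16×30 + 14×20 + 12×5 = 820.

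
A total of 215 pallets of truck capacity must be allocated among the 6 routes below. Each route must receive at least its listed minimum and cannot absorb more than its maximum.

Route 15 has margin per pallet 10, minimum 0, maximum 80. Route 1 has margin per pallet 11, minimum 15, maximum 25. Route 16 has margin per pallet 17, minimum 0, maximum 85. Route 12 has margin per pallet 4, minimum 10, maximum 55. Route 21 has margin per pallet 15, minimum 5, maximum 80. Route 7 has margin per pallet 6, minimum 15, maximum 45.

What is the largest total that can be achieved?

3050

Meeting every minimum uses 0+15+0+10+5+15 = 45 pallets, leaving 170.
Rank by margin per pallet: Route 16 17 > Route 21 15 > Route 1 11 > Route 15 10 > Route 7 6 > Route 12 4.
Give Route 16 85 more to hit its cap of 85 ; 85 left.
Route 21 takes 75 more to reach its cap of 80 ; 10 left.
Route 1: +10 to 25 (cap) ; 0 left.
Total = 11×25 + 17×85 + 4×10 + 15×80 + 6×15 = 3050.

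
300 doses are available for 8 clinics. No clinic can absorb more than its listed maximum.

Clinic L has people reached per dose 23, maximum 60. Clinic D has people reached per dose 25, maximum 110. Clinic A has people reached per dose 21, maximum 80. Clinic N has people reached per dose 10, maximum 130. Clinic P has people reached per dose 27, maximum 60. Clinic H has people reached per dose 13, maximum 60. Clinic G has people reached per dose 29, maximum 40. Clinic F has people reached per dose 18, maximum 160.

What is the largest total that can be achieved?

Rank by people reached per dose: Clinic G 29 > Clinic P 27 > Clinic D 25 > Clinic L 23 > Clinic A 21 > Clinic F 18 > Clinic H 13 > Clinic N 10.
Give Clinic G 40 to hit its cap of 40 ; 260 left.
Clinic P takes 60 to reach its cap of 60 ; 200 left.
Give Clinic D 110 to hit its cap of 110 ; 90 left.
Clinic L takes 60 to reach its cap of 60 ; 30 left.
Clinic A has room for 80 but only 30 remain, so it gets 30.
Total = 23×60 + 25×110 + 21×30 + 27×60 + 29×40 = 7540.

7540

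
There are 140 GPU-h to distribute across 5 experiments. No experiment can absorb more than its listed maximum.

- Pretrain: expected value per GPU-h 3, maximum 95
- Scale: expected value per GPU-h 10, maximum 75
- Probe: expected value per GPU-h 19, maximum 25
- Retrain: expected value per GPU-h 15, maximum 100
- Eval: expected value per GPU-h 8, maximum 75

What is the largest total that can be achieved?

Highest expected value per GPU-h first: Probe 19 > Retrain 15 > Scale 10 > Eval 8 > Pretrain 3.
Probe takes 25 to reach its cap of 25 ; 115 left.
Give Retrain 100 to hit its cap of 100 ; 15 left.
Scale has room for 75 but only 15 remain, so it gets 15.
Total = 10×15 + 19×25 + 15×100 = 2125.

2125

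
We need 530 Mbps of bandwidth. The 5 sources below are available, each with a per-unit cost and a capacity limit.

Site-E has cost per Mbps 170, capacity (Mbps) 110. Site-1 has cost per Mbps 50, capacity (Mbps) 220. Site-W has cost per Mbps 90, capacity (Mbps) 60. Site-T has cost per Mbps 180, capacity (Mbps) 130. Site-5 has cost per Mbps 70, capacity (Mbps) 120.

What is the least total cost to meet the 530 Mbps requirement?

Cheapest first:
Site-1 (50): use full 220 — 310 Mbps to go.
Site-5 (70): use full 120 — 190 Mbps to go.
Take 60 from Site-W at 90 — need 130 more.
Site-E at 170: take all 110 Mbps — 20 still needed.
Site-T (180): take the remaining 20 — done.
Cost = 220×50 + 120×70 + 60×90 + 110×170 + 20×180 = 47100.

47100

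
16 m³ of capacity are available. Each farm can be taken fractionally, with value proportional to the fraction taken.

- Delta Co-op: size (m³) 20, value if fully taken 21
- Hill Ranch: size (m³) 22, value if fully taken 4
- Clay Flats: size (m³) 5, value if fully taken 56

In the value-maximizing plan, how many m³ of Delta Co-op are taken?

11

Sort by value density: Clay Flats 56/5≈11.2, Delta Co-op 21/20≈1.05, Hill Ranch 4/22≈0.182.
All 5 m³ of Clay Flats fit (value 56) — 11 remain.
Fill the last 11 m³ with part of Delta Co-op: 11/20 of it earns 11.55.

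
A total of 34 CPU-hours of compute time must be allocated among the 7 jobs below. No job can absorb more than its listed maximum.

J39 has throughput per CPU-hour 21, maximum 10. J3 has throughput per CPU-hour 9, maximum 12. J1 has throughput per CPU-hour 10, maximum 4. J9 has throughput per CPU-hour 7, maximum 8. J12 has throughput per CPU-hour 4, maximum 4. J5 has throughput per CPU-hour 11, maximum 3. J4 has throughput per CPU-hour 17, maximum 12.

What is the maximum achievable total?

532

Rank by throughput per CPU-hour: J39 21 > J4 17 > J5 11 > J1 10 > J3 9 > J9 7 > J12 4.
Give J39 10 to hit its cap of 10 — 24 left.
J4: +12 to 12 (cap) — 12 left.
Give J5 3 to hit its cap of 3 — 9 left.
J1: +4 to 4 (cap) — 5 left.
Only 5 left; J3 takes them to reach 5.
Total = 21×10 + 9×5 + 10×4 + 11×3 + 17×12 = 532.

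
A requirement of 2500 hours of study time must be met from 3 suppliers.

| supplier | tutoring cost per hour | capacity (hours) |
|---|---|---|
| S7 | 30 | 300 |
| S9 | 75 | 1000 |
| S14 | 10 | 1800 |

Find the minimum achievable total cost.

Cheapest first:
S14 (10): use full 1800 — 700 hours to go.
S7 at 30: take all 300 hours — 400 still needed.
S9 (75): take the remaining 400 — done.
Cost = 1800×10 + 300×30 + 400×75 = 57000.

57000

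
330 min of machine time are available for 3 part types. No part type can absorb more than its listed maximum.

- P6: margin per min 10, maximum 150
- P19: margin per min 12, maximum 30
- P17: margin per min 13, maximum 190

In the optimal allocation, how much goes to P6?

110

Order the part types by margin per min: P17 13 > P19 12 > P6 10.
P17 takes 190 to reach its cap of 190 ; 140 left.
P19: +30 to 30 (cap) ; 110 left.
P6: +110 (room for 150) → 110. Pool exhausted.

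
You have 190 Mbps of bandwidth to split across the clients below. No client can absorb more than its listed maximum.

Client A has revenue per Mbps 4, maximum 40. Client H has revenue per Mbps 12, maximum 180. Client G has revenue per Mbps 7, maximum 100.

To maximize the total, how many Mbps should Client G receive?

10

Highest revenue per Mbps first: Client H 12 > Client G 7 > Client A 4.
Client H: +180 to 180 (cap) → 10 left.
Only 10 left; Client G takes them to reach 10.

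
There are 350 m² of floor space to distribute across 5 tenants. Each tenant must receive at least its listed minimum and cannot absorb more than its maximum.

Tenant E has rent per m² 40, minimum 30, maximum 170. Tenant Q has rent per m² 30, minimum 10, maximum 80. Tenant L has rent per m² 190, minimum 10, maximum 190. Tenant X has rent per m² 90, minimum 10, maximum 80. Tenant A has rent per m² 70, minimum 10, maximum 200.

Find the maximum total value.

Meeting every minimum uses 30+10+10+10+10 = 70 m², leaving 280.
Rank by rent per m²: Tenant L 190 > Tenant X 90 > Tenant A 70 > Tenant E 40 > Tenant Q 30.
Tenant L: +180 to 190 (cap) — 100 left.
Give Tenant X 70 more to hit its cap of 80 — 30 left.
Only 30 left; Tenant A takes them to reach 40.
Total = 40×30 + 30×10 + 190×190 + 90×80 + 70×40 = 47600.

47600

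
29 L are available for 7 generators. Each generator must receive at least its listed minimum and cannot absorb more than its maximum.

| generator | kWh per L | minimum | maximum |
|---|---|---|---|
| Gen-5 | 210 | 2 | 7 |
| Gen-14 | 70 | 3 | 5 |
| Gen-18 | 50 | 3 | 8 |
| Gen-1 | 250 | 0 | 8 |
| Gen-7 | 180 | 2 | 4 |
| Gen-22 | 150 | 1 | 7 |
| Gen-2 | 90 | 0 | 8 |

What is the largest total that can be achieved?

Meeting every minimum uses 2+3+3+0+2+1+0 = 11 L, leaving 18.
Highest kWh per L first: Gen-1 250 > Gen-5 210 > Gen-7 180 > Gen-22 150 > Gen-2 90 > Gen-14 70 > Gen-18 50.
Give Gen-1 8 more to hit its cap of 8 — 10 left.
Gen-5 takes 5 more to reach its cap of 7 — 5 left.
Gen-7 takes 2 more to reach its cap of 4 — 3 left.
Gen-22: +3 (room for 6) → 4. Pool exhausted.
Total = 210×7 + 70×3 + 50×3 + 250×8 + 180×4 + 150×4 = 5150.

5150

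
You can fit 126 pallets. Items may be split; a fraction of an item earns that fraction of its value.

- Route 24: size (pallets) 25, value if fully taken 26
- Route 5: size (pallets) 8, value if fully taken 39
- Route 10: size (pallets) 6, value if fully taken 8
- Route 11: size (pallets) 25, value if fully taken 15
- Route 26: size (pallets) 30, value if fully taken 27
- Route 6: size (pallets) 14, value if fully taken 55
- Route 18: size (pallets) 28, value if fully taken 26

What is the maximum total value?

190

Best value per unit of size first: Route 5 39/8≈4.88, Route 6 55/14≈3.93, Route 10 8/6≈1.33, Route 24 26/25≈1.04, Route 18 26/28≈0.929, Route 26 27/30≈0.9, Route 11 15/25≈0.6.
All 8 pallets of Route 5 fit (value 39) → 118 remain.
Take all of Route 6 (14 pallets, value 55) → 104 pallets left.
All 6 pallets of Route 10 fit (value 8) → 98 remain.
Take all of Route 24 (25 pallets, value 26) → 73 pallets left.
Take all of Route 18 (28 pallets, value 26) → 45 pallets left.
Take all of Route 26 (30 pallets, value 27) → 15 pallets left.
Only 15 pallets remain; take 15/25 of Route 11 for value 15×15/25 = 9.
Total value = 190.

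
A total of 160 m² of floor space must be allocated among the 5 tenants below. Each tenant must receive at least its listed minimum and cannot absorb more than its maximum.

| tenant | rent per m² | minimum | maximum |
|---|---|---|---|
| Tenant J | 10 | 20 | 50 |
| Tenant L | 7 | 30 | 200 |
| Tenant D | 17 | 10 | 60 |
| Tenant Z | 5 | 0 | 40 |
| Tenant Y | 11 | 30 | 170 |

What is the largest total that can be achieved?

1980

Meeting every minimum uses 20+30+10+0+30 = 90 m², leaving 70.
Rank by rent per m²: Tenant D 17 > Tenant Y 11 > Tenant J 10 > Tenant L 7 > Tenant Z 5.
Tenant D takes 50 more to reach its cap of 60 ; 20 left.
Tenant Y has room for 140 more but only 20 remain, so it gets 50.
Total = 10×20 + 7×30 + 17×60 + 11×50 = 1980.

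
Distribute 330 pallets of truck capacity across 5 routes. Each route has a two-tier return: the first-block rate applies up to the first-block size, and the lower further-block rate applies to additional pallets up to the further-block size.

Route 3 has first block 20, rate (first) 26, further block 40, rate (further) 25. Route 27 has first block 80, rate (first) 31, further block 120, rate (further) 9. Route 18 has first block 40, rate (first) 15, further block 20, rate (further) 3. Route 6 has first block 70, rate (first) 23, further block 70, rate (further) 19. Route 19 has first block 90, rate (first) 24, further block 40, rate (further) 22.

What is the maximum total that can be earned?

Order all 10 blocks by rate: Route 27/tier1 31 > Route 3/tier1 26 > Route 3/tier2 25 > Route 19/tier1 24 > Route 6/tier1 23 > Route 19/tier2 22 > Route 6/tier2 19 > Route 18/tier1 15 > Route 27/tier2 9 > Route 18/tier2 3.
Route 27/tier1 (31): +80 — 250 left.
Route 3/tier1 (26): +20 — 230 left.
Route 3/tier2 (25): +40 — 190 left.
Route 19/tier1 (24): +90 — 100 left.
Route 6/tier1 (23): +70 — 30 left.
Route 19/tier2: +30 of 40 at 22; pool empty.
Total = 31×80 + 26×20 + 25×40 + 24×90 + 23×70 + 22×30 = 8430.

8430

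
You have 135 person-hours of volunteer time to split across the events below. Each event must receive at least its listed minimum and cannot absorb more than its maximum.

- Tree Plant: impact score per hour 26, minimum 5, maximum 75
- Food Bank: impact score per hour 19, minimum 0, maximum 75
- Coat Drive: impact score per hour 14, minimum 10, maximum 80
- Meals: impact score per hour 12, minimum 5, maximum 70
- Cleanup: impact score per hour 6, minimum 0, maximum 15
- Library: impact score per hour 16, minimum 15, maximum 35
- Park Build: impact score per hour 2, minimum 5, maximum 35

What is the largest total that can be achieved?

Meeting every minimum uses 5+0+10+5+0+15+5 = 40 person-hours, leaving 95.
Order the events by impact score per hour: Tree Plant 26 > Food Bank 19 > Library 16 > Coat Drive 14 > Meals 12 > Cleanup 6 > Park Build 2.
Tree Plant: +70 to 75 (cap) — 25 left.
Food Bank: +25 (room for 75) → 25. Pool exhausted.
Total = 26×75 + 19×25 + 14×10 + 12×5 + 16×15 + 2×5 = 2875.

2875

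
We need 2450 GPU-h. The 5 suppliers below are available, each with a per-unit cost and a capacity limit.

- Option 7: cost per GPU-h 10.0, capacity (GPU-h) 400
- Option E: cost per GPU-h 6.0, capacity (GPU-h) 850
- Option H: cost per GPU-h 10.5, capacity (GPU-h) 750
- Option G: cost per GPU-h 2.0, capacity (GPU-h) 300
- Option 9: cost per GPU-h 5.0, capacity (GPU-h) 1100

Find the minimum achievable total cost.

13200

Fill from the cheapest supplier first.
Take 300 from Option G at 2.0 → need 2150 more.
Option 9 (5.0): use full 1100 → 1050 GPU-h to go.
Option E at 6.0: take all 850 GPU-h → 200 still needed.
Option 7 at 10.0: take 200 of its 400 → requirement met.
Option H: unused.
Cost = 300×2.0 + 1100×5.0 + 850×6.0 + 200×10.0 = 13200.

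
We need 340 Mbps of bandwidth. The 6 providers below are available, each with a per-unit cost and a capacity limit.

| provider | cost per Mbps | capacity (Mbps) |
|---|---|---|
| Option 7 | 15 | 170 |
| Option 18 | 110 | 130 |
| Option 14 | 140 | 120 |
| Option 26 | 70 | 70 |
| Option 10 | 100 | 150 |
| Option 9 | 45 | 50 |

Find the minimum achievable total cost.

14700

Fill from the cheapest provider first.
Take 170 from Option 7 at 15 — need 170 more.
Option 9 at 45: take all 50 Mbps — 120 still needed.
Option 26 (70): use full 70 — 50 Mbps to go.
Option 10 (100): take the remaining 50 — done.
Option 18, Option 14: unused.
Cost = 170×15 + 50×45 + 70×70 + 50×100 = 14700.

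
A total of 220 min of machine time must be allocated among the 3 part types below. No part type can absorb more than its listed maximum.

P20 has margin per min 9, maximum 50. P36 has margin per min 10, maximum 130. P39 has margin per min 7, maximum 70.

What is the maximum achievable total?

Rank by margin per min: P36 10 > P20 9 > P39 7.
P36 takes 130 to reach its cap of 130 ; 90 left.
Give P20 50 to hit its cap of 50 ; 40 left.
P39: +40 (room for 70) → 40. Pool exhausted.
Total = 9×50 + 10×130 + 7×40 = 2030.

2030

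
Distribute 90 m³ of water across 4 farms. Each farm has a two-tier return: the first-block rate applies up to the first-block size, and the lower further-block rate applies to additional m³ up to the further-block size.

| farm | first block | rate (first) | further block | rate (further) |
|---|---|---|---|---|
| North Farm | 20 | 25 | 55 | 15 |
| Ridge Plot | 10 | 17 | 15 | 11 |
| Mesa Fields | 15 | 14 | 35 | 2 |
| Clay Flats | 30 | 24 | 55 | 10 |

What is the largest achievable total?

Order all 8 blocks by rate: North Farm/first 25 > Clay Flats/first 24 > Ridge Plot/first 17 > North Farm/second 15 > Mesa Fields/first 14 > Ridge Plot/second 11 > Clay Flats/second 10 > Mesa Fields/second 2.
Fill North Farm first block (20 at 25) — 70 left.
Fill Clay Flats first block (30 at 24) — 40 left.
Ridge Plot first at 17: fill all 10 — 30 left.
North Farm/second: +30 of 55 at 15; pool empty.
Total = 25×20 + 24×30 + 17×10 + 15×30 = 1840.

1840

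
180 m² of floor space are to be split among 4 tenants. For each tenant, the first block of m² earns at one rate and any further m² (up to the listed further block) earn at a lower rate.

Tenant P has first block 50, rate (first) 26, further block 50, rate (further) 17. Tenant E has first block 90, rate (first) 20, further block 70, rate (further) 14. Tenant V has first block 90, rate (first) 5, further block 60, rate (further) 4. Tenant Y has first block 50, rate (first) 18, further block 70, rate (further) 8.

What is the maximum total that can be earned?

Rank every tier by rate: Tenant P/T1 26 > Tenant E/T1 20 > Tenant Y/T1 18 > Tenant P/T2 17 > Tenant E/T2 14 > Tenant Y/T2 8 > Tenant V/T1 5 > Tenant V/T2 4.
Tenant P/T1 (26): +50 — 130 left.
Tenant E T1 at 20: fill all 90 — 40 left.
40 remain; put them into Tenant Y T1 at 18.
Total = 26×50 + 20×90 + 18×40 = 3820.

3820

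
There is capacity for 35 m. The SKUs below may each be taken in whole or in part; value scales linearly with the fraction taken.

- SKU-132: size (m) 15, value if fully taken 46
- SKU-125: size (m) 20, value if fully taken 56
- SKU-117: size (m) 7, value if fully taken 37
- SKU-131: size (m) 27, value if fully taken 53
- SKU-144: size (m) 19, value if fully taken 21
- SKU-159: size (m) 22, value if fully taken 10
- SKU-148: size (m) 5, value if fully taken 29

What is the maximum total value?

Rank by value-to-size ratio: SKU-148 29/5≈5.8, SKU-117 37/7≈5.29, SKU-132 46/15≈3.07, SKU-125 56/20≈2.8, SKU-131 53/27≈1.96, SKU-144 21/19≈1.11, SKU-159 10/22≈0.455.
All 5 m of SKU-148 fit (value 29) → 30 remain.
Take all of SKU-117 (7 m, value 37) → 23 m left.
Take all of SKU-132 (15 m, value 46) → 8 m left.
8 m left: a 8/20 share of SKU-125 gives 56×8/20 = 22.4.
Total value = 134.4.

134.4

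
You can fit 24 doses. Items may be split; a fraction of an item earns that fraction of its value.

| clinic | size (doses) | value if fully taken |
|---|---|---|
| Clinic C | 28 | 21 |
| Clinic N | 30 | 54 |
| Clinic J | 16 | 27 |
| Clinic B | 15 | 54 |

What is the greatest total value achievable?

70.2

Rank by value-to-size ratio: Clinic B 54/15≈3.6, Clinic N 54/30≈1.8, Clinic J 27/16≈1.69, Clinic C 21/28≈0.75.
All 15 doses of Clinic B fit (value 54) ; 9 remain.
9 doses left: a 9/30 share of Clinic N gives 54×9/30 = 16.2.
Total value = 70.2.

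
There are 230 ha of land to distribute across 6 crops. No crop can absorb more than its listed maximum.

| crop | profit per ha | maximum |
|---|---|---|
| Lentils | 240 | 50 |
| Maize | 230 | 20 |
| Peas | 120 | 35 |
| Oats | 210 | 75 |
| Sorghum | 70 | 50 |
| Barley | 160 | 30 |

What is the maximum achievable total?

42750

Highest profit per ha first: Lentils 240 > Maize 230 > Oats 210 > Barley 160 > Peas 120 > Sorghum 70.
Lentils: +50 to 50 (cap) ; 180 left.
Maize: +20 to 20 (cap) ; 160 left.
Oats takes 75 to reach its cap of 75 ; 85 left.
Barley takes 30 to reach its cap of 30 ; 55 left.
Give Peas 35 to hit its cap of 35 ; 20 left.
Sorghum: +20 (room for 50) → 20. Pool exhausted.
Total = 240×50 + 230×20 + 120×35 + 210×75 + 70×20 + 160×30 = 42750.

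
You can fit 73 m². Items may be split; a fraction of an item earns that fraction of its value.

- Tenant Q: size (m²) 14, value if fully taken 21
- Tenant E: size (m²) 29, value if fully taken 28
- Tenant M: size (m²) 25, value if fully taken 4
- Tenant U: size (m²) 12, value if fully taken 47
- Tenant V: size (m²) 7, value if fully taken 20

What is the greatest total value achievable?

117.76

Rank by value-to-size ratio: Tenant U 47/12≈3.92, Tenant V 20/7≈2.86, Tenant Q 21/14≈1.5, Tenant E 28/29≈0.966, Tenant M 4/25≈0.16.
Tenant U: take in full, 12 m² for value 47 ; 61 left.
Take all of Tenant V (7 m², value 20) ; 54 m² left.
Take all of Tenant Q (14 m², value 21) ; 40 m² left.
Tenant E: take in full, 29 m² for value 28 ; 11 left.
Fill the last 11 m² with part of Tenant M: 11/25 of it earns 1.76.
Total value = 117.76.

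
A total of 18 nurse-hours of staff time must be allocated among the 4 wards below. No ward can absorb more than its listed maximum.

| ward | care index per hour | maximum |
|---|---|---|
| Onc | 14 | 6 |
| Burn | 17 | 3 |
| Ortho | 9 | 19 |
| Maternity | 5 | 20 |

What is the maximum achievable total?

Order the wards by care index per hour: Burn 17 > Onc 14 > Ortho 9 > Maternity 5.
Burn: +3 to 3 (cap) — 15 left.
Onc: +6 to 6 (cap) — 9 left.
Only 9 left; Ortho takes them to reach 9.
Total = 14×6 + 17×3 + 9×9 = 216.

216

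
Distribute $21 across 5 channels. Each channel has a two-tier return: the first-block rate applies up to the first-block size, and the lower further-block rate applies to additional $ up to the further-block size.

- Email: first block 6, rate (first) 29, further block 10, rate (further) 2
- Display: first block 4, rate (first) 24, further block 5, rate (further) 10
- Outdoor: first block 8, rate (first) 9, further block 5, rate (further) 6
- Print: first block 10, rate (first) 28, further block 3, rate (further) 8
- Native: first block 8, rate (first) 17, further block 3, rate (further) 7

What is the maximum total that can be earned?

567

Rank every tier by rate: Email/T1 29 > Print/T1 28 > Display/T1 24 > Native/T1 17 > Display/T2 10 > Outdoor/T1 9 > Print/T2 8 > Native/T2 7 > Outdoor/T2 6 > Email/T2 2.
Email/T1 (29): +6 — 15 left.
Print T1 at 28: fill all 10 — 5 left.
Display T1 at 24: fill all 4 — 1 left.
1 remain; put them into Native T1 at 17.
Total = 29×6 + 28×10 + 24×4 + 17×1 = 567.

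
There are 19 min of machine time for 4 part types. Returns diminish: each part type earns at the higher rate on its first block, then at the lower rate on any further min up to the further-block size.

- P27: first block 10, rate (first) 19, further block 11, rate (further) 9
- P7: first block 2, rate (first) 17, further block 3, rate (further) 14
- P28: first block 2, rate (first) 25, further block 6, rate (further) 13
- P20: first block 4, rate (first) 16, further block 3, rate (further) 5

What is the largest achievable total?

352

Treat each block as its own option and order by rate: P28/first 25 > P27/first 19 > P7/first 17 > P20/first 16 > P7/second 14 > P28/second 13 > P27/second 9 > P20/second 5.
P28/first (25): +2 — 17 left.
P27/first (19): +10 — 7 left.
P7/first (17): +2 — 5 left.
P20/first (16): +4 — 1 left.
P7 second at 14: only 1 left, fill 1.
Total = 25×2 + 19×10 + 17×2 + 16×4 + 14×1 = 352.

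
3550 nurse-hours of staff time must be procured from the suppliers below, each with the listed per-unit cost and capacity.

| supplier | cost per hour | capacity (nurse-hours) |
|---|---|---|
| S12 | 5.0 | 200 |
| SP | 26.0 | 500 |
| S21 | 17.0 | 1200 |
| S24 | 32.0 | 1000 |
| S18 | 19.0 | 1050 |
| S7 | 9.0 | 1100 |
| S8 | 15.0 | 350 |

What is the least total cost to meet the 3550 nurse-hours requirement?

Cheapest first:
S12 (5.0): use full 200 — 3350 nurse-hours to go.
S7 at 9.0: take all 1100 nurse-hours — 2250 still needed.
S8 at 15.0: take all 350 nurse-hours — 1900 still needed.
Take 1200 from S21 at 17.0 — need 700 more.
S18 at 19.0: take 700 of its 1050 — requirement met.
SP, S24: unused.
Cost = 200×5.0 + 1100×9.0 + 350×15.0 + 1200×17.0 + 700×19.0 = 49850.

49850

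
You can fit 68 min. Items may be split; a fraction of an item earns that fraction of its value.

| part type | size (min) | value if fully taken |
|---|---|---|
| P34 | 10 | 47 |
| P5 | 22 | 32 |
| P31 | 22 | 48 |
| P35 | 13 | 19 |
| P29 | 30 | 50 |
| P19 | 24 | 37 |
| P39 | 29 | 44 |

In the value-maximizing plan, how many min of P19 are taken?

Sort by value density: P34 47/10≈4.7, P31 48/22≈2.18, P29 50/30≈1.67, P19 37/24≈1.54, P39 44/29≈1.52, P35 19/13≈1.46, P5 32/22≈1.45.
All 10 min of P34 fit (value 47) ; 58 remain.
P31: take in full, 22 min for value 48 ; 36 left.
All 30 min of P29 fit (value 50) ; 6 remain.
Fill the last 6 min with part of P19: 6/24 of it earns 9.25.

6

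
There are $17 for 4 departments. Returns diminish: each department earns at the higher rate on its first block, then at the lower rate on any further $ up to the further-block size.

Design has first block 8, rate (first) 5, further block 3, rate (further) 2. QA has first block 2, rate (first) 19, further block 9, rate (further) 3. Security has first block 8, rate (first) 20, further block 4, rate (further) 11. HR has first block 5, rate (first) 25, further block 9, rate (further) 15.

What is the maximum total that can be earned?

353

Rank every tier by rate: HR/tier1 25 > Security/tier1 20 > QA/tier1 19 > HR/tier2 15 > Security/tier2 11 > Design/tier1 5 > QA/tier2 3 > Design/tier2 2.
HR/tier1 (25): +5 → 12 left.
Security/tier1 (20): +8 → 4 left.
QA/tier1 (19): +2 → 2 left.
HR/tier2: +2 of 9 at 15; pool empty.
Total = 25×5 + 20×8 + 19×2 + 15×2 = 353.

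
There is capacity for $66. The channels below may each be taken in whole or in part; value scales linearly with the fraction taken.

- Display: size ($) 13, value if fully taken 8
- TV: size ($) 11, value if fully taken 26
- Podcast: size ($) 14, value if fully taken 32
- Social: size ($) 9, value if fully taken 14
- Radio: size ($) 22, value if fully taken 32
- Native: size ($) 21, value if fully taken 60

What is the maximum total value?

Best value per unit of size first: Native 60/21≈2.86, TV 26/11≈2.36, Podcast 32/14≈2.29, Social 14/9≈1.56, Radio 32/22≈1.45, Display 8/13≈0.615.
Take all of Native (21 $, value 60) — 45 $ left.
Take all of TV (11 $, value 26) — 34 $ left.
Take all of Podcast (14 $, value 32) — 20 $ left.
All 9 $ of Social fit (value 14) — 11 remain.
Only 11 $ remain; take 11/22 of Radio for value 32×11/22 = 16.
Total value = 148.

148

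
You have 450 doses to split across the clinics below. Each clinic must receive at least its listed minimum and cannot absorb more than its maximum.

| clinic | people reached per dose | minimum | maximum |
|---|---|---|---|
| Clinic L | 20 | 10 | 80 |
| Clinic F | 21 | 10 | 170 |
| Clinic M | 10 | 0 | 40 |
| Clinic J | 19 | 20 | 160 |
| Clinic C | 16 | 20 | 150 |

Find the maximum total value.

8850

Meeting every minimum uses 10+10+0+20+20 = 60 doses, leaving 390.
Rank by people reached per dose: Clinic F 21 > Clinic L 20 > Clinic J 19 > Clinic C 16 > Clinic M 10.
Clinic F: +160 to 170 (cap) — 230 left.
Clinic L takes 70 more to reach its cap of 80 — 160 left.
Clinic J: +140 to 160 (cap) — 20 left.
Only 20 left; Clinic C takes them to reach 40.
Total = 20×80 + 21×170 + 19×160 + 16×40 = 8850.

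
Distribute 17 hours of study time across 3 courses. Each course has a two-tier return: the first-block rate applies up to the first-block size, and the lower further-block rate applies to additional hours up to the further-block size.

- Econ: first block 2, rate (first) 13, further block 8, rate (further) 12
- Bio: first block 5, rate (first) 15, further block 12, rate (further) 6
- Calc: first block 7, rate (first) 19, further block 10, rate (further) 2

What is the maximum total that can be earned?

270

Treat each block as its own option and order by rate: Calc/tier1 19 > Bio/tier1 15 > Econ/tier1 13 > Econ/tier2 12 > Bio/tier2 6 > Calc/tier2 2.
Calc/tier1 (19): +7 → 10 left.
Fill Bio tier1 block (5 at 15) → 5 left.
Fill Econ tier1 block (2 at 13) → 3 left.
3 remain; put them into Econ tier2 at 12.
Total = 19×7 + 15×5 + 13×2 + 12×3 = 270.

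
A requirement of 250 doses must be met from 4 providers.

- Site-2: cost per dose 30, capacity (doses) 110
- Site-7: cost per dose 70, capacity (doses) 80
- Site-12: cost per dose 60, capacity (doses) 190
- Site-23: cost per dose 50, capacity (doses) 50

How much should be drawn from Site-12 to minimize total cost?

90

Cheapest first:
Site-2 at 30: take all 110 doses ; 140 still needed.
Take 50 from Site-23 at 50 ; need 90 more.
Site-12 (60): take the remaining 90 ; done.
Site-7: unused.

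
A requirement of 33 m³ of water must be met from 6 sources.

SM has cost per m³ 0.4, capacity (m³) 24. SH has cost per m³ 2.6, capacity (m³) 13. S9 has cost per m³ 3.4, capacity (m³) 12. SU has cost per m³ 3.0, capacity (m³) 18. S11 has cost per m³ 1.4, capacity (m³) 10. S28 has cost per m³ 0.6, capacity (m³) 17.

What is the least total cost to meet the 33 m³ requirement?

15

Use sources in increasing cost order.
SM at 0.4: take all 24 m³ ; 9 still needed.
S28 (0.6): take the remaining 9 ; done.
S11, SH, SU, S9: unused.
Cost = 24×0.4 + 9×0.6 = 15.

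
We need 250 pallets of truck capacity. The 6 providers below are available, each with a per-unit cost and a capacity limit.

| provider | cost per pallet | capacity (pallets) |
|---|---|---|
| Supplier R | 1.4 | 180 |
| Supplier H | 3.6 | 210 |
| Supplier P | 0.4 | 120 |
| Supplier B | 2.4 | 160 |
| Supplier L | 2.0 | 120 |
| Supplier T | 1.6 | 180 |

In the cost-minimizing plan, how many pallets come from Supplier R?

Use providers in increasing cost order.
Take 120 from Supplier P at 0.4 → need 130 more.
Supplier R (1.4): take the remaining 130 → done.
Supplier T, Supplier L, Supplier B, Supplier H: unused.

130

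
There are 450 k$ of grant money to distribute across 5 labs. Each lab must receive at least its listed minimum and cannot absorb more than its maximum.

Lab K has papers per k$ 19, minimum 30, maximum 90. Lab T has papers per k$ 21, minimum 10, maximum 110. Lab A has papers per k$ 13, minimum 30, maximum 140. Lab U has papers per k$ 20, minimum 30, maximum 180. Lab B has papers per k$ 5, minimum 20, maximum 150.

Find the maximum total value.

8370

Meeting every minimum uses 30+10+30+30+20 = 120 k$, leaving 330.
Rank by papers per k$: Lab T 21 > Lab U 20 > Lab K 19 > Lab A 13 > Lab B 5.
Give Lab T 100 more to hit its cap of 110 ; 230 left.
Lab U takes 150 more to reach its cap of 180 ; 80 left.
Lab K: +60 to 90 (cap) ; 20 left.
Lab A has room for 110 more but only 20 remain, so it gets 50.
Total = 19×90 + 21×110 + 13×50 + 20×180 + 5×20 = 8370.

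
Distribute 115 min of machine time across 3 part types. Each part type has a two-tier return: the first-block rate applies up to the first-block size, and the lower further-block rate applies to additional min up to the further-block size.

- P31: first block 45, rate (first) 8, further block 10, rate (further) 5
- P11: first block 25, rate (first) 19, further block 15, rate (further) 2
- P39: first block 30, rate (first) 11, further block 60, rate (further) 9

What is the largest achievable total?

Rank every tier by rate: P11/T1 19 > P39/T1 11 > P39/T2 9 > P31/T1 8 > P31/T2 5 > P11/T2 2.
P11/T1 (19): +25 — 90 left.
P39/T1 (11): +30 — 60 left.
P39/T2 (9): +60 — 0 left.
Total = 19×25 + 11×30 + 9×60 = 1345.

1345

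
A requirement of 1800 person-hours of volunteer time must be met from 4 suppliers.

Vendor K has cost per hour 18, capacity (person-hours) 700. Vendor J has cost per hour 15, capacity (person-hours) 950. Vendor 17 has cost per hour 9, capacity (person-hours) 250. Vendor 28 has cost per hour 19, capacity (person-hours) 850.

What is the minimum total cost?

27300

Fill from the cheapest supplier first.
Vendor 17 at 9: take all 250 person-hours ; 1550 still needed.
Vendor J (15): use full 950 ; 600 person-hours to go.
Take 600 from Vendor K at 18 to finish.
Vendor 28: unused.
Cost = 250×9 + 950×15 + 600×18 = 27300.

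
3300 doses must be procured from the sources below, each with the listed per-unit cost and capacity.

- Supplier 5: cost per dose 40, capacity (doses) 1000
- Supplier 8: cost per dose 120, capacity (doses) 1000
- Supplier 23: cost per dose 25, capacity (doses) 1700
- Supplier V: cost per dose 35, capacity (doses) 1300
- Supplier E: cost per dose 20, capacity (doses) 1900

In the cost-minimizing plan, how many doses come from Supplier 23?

Cheapest first:
Supplier E (20): use full 1900 → 1400 doses to go.
Take 1400 from Supplier 23 at 25 to finish.
Supplier V, Supplier 5, Supplier 8: unused.

1400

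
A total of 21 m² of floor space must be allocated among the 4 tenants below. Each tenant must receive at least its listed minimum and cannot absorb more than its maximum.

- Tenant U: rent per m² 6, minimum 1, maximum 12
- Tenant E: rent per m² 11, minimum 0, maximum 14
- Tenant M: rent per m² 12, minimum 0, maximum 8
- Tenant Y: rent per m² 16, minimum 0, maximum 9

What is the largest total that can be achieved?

Meeting every minimum uses 1+0+0+0 = 1 m², leaving 20.
Highest rent per m² first: Tenant Y 16 > Tenant M 12 > Tenant E 11 > Tenant U 6.
Give Tenant Y 9 more to hit its cap of 9 — 11 left.
Tenant M takes 8 more to reach its cap of 8 — 3 left.
Only 3 left; Tenant E takes them to reach 3.
Total = 6×1 + 11×3 + 12×8 + 16×9 = 279.

279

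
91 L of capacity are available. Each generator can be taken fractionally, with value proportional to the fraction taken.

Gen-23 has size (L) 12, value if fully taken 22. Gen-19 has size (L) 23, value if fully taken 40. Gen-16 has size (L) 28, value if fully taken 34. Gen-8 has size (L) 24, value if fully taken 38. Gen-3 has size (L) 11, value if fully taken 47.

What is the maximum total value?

172.5

Rank by value-to-size ratio: Gen-3 47/11≈4.27, Gen-23 22/12≈1.83, Gen-19 40/23≈1.74, Gen-8 38/24≈1.58, Gen-16 34/28≈1.21.
All 11 L of Gen-3 fit (value 47) ; 80 remain.
Gen-23: take in full, 12 L for value 22 ; 68 left.
All 23 L of Gen-19 fit (value 40) ; 45 remain.
Take all of Gen-8 (24 L, value 38) ; 21 L left.
Fill the last 21 L with part of Gen-16: 21/28 of it earns 25.5.
Total value = 172.5.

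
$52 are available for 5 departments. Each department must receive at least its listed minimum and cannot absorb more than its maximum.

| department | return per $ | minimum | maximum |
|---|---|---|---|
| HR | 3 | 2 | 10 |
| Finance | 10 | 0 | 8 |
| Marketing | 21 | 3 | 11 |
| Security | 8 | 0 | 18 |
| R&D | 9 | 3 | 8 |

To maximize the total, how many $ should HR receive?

Meeting every minimum uses 2+0+3+0+3 = 8 $, leaving 44.
Rank by return per $: Marketing 21 > Finance 10 > R&D 9 > Security 8 > HR 3.
Marketing takes 8 more to reach its cap of 11 — 36 left.
Finance takes 8 more to reach its cap of 8 — 28 left.
R&D takes 5 more to reach its cap of 8 — 23 left.
Give Security 18 more to hit its cap of 18 — 5 left.
Only 5 left; HR takes them to reach 7.

7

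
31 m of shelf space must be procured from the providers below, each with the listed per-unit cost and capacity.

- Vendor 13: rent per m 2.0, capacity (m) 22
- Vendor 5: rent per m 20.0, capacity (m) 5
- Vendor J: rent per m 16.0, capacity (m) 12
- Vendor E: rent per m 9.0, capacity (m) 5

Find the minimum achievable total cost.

Fill from the cheapest provider first.
Vendor 13 at 2.0: take all 22 m → 9 still needed.
Take 5 from Vendor E at 9.0 → need 4 more.
Vendor J (16.0): take the remaining 4 → done.
Vendor 5: unused.
Cost = 22×2.0 + 5×9.0 + 4×16.0 = 153.

153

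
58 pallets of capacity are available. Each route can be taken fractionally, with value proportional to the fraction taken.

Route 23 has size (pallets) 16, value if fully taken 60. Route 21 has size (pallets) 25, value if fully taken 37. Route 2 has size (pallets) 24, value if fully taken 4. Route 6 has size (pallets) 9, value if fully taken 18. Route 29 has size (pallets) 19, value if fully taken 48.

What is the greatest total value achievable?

146.72

Rank by value-to-size ratio: Route 23 60/16≈3.75, Route 29 48/19≈2.53, Route 6 18/9≈2, Route 21 37/25≈1.48, Route 2 4/24≈0.167.
Take all of Route 23 (16 pallets, value 60) → 42 pallets left.
Take all of Route 29 (19 pallets, value 48) → 23 pallets left.
Take all of Route 6 (9 pallets, value 18) → 14 pallets left.
Fill the last 14 pallets with part of Route 21: 14/25 of it earns 20.72.
Total value = 146.72.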